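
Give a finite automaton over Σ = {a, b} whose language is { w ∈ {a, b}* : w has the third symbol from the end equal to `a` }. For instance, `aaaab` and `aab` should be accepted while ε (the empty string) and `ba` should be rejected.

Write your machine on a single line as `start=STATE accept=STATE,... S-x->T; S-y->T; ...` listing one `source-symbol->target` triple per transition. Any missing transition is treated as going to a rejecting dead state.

start=s0; accept=s7,s8,s9,s10; s0-a->s1; s0-b->s2; s1-a->s3; s1-b->s4; s2-a->s5; s2-b->s6; s3-a->s7; s3-b->s8; s4-a->s9; s4-b->s10; s5-a->s11; s5-b->s12; s6-a->s13; s6-b->s14; s7-a->s7; s7-b->s8; s8-a->s9; s8-b->s10; s9-a->s11; s9-b->s12; s10-a->s13; s10-b->s14; s11-a->s7; s11-b->s8; s12-a->s9; s12-b->s10; s13-a->s11; s13-b->s12; s14-a->s13; s14-b->s14

A DFA must remember the last 3 symbols (since which symbol is third-to-last isn't known until the input ends). Use one state per possible window of the last ≤3 symbols; accept from those whose window starts with `a`.
With 15 states:
          a    b  
>  s0     s1   s2 
   s1     s3   s4 
   s2     s5   s6 
   s3     s7   s8 
   s4     s9  s10 
   s5    s11  s12 
   s6    s13  s14 
 * s7     s7   s8 
 * s8     s9  s10 
 * s9    s11  s12 
 * s10   s13  s14 
   s11    s7   s8 
   s12    s9  s10 
   s13   s11  s12 
   s14   s13  s14 
(> = start, * = accepting)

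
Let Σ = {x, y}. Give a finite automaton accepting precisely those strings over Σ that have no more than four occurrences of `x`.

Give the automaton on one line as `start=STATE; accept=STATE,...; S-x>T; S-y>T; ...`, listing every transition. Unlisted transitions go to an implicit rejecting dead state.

Count `x`s, saturating at 5: states s0 through s4 mean 0 through 4 `x`s seen; s5 means more than 4. Each `x` increments (capped at s5); other symbols loop. Accept from {s0, s1, s2, s3, s4}.
A 6-state machine:
        x   y  
>* s0   s1  s0 
 * s1   s2  s1 
 * s2   s3  s2 
 * s3   s4  s3 
 * s4   s5  s4 
   s5   s5  s5 
(> = start, * = accepting)

start=s0; accept=s0,s1,s2,s3,s4; s0-x>s1; s0-y>s0; s1-x>s2; s1-y>s1; s2-x>s3; s2-y>s2; s3-x>s4; s3-y>s3; s4-x>s5; s4-y>s4; s5-x>s5; s5-y>s5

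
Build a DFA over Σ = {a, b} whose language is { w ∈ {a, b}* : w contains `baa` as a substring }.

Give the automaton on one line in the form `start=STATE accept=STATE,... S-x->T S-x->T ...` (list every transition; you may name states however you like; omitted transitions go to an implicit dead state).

Track how much of `baa` has been matched so far: state s0 is no progress, s3 is the absorbing accept state reached once `baa` has occurred. Intermediate states record partial matches; on a mismatch, fall back to the longest reusable overlap.
A 4-state machine:
        a   b  
>  s0   s0  s1 
   s1   s2  s1 
   s2   s3  s1 
 * s3   s3  s3 
(> = start, * = accepting)

start=s0 accept=s3 s0-a->s0 s0-b->s1 s1-a->s2 s1-b->s1 s2-a->s3 s2-b->s1 s3-a->s3 s3-b->s3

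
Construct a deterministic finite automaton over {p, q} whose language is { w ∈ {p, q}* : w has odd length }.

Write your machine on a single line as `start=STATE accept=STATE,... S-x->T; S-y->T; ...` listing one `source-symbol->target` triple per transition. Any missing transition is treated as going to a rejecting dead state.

Count input length modulo 2: every symbol advances one step around the cycle A → B → A. Accept at B.
2 states suffice.
       p  q 
>  A   B  B 
 * B   A  A 
(> = start, * = accepting)

start=A; accept=B; A-p->B; A-q->B; B-p->A; B-q->A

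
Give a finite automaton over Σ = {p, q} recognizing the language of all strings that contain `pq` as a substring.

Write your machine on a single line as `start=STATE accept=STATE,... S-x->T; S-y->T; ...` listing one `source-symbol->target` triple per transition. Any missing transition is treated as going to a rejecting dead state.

start=s0; accept=s2; s0-p->s1; s0-q->s0; s1-p->s1; s1-q->s2; s2-p->s2; s2-q->s2

Track how much of `pq` has been matched so far: state s0 is no progress, s2 is the absorbing accept state reached once `pq` has occurred. Intermediate states record partial matches; on a mismatch, fall back to the longest reusable overlap.
A 3-state machine:
        p   q  
>  s0   s1  s0 
   s1   s1  s2 
 * s2   s2  s2 
(> = start, * = accepting)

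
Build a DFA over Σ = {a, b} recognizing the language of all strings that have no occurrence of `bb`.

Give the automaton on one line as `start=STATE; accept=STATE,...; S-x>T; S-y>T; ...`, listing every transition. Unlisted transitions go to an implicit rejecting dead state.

start=q0; accept=q0,q1; q0-a>q0; q0-b>q1; q1-a>q0; q1-b>q2; q2-a>q2; q2-b>q2

Track partial matches of the forbidden pattern `bb`. State q2 is a dead state reached once `bb` has occurred; every other state accepts. q0 means no part of `bb` is currently matched.
A 3-state machine:
        a   b  
>* q0   q0  q1 
 * q1   q0  q2 
   q2   q2  q2 
(> = start, * = accepting)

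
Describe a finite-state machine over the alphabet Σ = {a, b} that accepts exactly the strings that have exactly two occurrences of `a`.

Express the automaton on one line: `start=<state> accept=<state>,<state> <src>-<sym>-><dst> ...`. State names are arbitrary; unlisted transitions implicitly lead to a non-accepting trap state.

Count `a`s, saturating at 3: states q0 through q2 mean 0 through 2 `a`s seen; q3 means more than 2. Each `a` increments (capped at q3); other symbols loop. Accept from {q2}.
4 states suffice.
        a   b  
>  q0   q1  q0 
   q1   q2  q1 
 * q2   q3  q2 
   q3   q3  q3 
(> = start, * = accepting)

start=q0 accept=q2 q0-a->q1 q0-b->q0 q1-a->q2 q1-b->q1 q2-a->q3 q2-b->q2 q3-a->q3 q3-b->q3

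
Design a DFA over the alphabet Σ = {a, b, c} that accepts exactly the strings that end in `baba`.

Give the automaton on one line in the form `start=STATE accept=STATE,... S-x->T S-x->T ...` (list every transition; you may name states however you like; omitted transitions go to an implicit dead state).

Remember how much of `baba` the current input suffix matches. State q0 means no match yet; q1 means the last symbol is `b`; q2 means the last 2 symbols are `ba`; q3 means the last 3 symbols are `bab`; q4 means the last 4 symbols are `baba`. Only q4 accepts. On a mismatch, fall back to the longest proper suffix that is still a prefix of `baba`.
With 5 states:
        a   b   c  
>  q0   q0  q1  q0 
   q1   q2  q1  q0 
   q2   q0  q3  q0 
   q3   q4  q1  q0 
 * q4   q0  q3  q0 
(> = start, * = accepting)

start=q0 accept=q4 q0-a->q0 q0-b->q1 q0-c->q0 q1-a->q2 q1-b->q1 q1-c->q0 q2-a->q0 q2-b->q3 q2-c->q0 q3-a->q4 q3-b->q1 q3-c->q0 q4-a->q0 q4-b->q3 q4-c->q0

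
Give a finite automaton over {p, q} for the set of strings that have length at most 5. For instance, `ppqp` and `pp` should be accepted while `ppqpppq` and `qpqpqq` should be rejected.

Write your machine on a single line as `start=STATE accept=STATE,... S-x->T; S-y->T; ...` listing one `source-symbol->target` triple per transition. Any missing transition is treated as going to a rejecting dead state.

start=S0; accept=S0,S1,S2,S3,S4,S5; S0-p->S1; S0-q->S1; S1-p->S2; S1-q->S2; S2-p->S3; S2-q->S3; S3-p->S4; S3-q->S4; S4-p->S5; S4-q->S5; S5-p->S6; S5-q->S6; S6-p->S6; S6-q->S6

We only need to distinguish lengths 0, 1, …, 5, and '>5'. Chain S0 → S1 → S2 → S3 → S4 → S5 → S6 on every symbol, with S6 looping. Accepting states: {S0, S1, S2, S3, S4, S5}.
7 states suffice.
        p   q  
>* S0   S1  S1 
 * S1   S2  S2 
 * S2   S3  S3 
 * S3   S4  S4 
 * S4   S5  S5 
 * S5   S6  S6 
   S6   S6  S6 
(> = start, * = accepting)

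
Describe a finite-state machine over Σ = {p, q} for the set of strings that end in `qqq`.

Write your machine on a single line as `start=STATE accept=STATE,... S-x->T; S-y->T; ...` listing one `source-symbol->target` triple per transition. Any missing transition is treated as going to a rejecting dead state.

start=S0; accept=S3; S0-p->S0; S0-q->S1; S1-p->S0; S1-q->S2; S2-p->S0; S2-q->S3; S3-p->S0; S3-q->S3

Let each state record the length of the longest suffix of the input read so far that is also a prefix of `qqq`. S1 means the last symbol is `q`; S2 means the last 2 symbols are `qq`; S3 means the last 3 symbols are `qqq`. Accept only at S3, where the string currently ends in `qqq`.
A 4-state machine:
        p   q  
>  S0   S0  S1 
   S1   S0  S2 
   S2   S0  S3 
 * S3   S0  S3 
(> = start, * = accepting)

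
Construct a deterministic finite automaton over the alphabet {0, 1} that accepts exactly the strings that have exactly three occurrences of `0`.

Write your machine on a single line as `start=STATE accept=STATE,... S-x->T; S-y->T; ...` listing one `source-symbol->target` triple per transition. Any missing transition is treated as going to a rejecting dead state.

Count `0`s, saturating at 4: states S0 through S3 mean 0 through 3 `0`s seen; S4 means more than 3. Each `0` increments (capped at S4); other symbols loop. Accept from {S3}.
A 5-state machine:
        0   1  
>  S0   S1  S0 
   S1   S2  S1 
   S2   S3  S2 
 * S3   S4  S3 
   S4   S4  S4 
(> = start, * = accepting)

start=S0; accept=S3; S0-0->S1; S0-1->S0; S1-0->S2; S1-1->S1; S2-0->S3; S2-1->S2; S3-0->S4; S3-1->S3; S4-0->S4; S4-1->S4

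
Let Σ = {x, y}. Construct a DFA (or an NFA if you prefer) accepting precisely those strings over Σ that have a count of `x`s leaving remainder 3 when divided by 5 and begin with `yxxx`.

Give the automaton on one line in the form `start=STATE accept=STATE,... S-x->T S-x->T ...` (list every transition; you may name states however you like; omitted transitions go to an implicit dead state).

Handle the two conditions separately and then intersect. One (5 states) tracks the count of `x`s modulo 5; the other (6 states) tracks whether the input so far still matches the prefix `yxxx`. Each combined state is a pair, one component from each; accept when both components accept. Minimizing collapses redundant product states.
A 10-state machine:
        x   y  
>  S0   S1  S2 
   S1   S1  S1 
   S2   S3  S1 
   S3   S4  S1 
   S4   S5  S1 
 * S5   S6  S5 
   S6   S7  S6 
   S7   S8  S7 
   S8   S9  S8 
   S9   S5  S9 
(> = start, * = accepting)

start=S0 accept=S5 S0-x->S1 S0-y->S2 S1-x->S1 S1-y->S1 S2-x->S3 S2-y->S1 S3-x->S4 S3-y->S1 S4-x->S5 S4-y->S1 S5-x->S6 S5-y->S5 S6-x->S7 S6-y->S6 S7-x->S8 S7-y->S7 S8-x->S9 S8-y->S8 S9-x->S5 S9-y->S9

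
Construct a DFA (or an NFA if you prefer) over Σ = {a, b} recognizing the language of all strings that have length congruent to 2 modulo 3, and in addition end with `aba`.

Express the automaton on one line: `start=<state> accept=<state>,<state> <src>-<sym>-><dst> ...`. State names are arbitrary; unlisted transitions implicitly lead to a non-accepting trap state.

start=S0 accept=S5 S0-a->S1 S0-b->S1 S1-a->S2 S1-b->S2 S2-a->S3 S2-b->S0 S3-a->S1 S3-b->S4 S4-a->S5 S4-b->S2 S5-a->S3 S5-b->S0

Run two small machines in parallel and take their product. The first has 3 states tracking the input length modulo 3; the second has 4 states tracking how much of the suffix `aba` has currently been matched. A product state is a pair (one from each), accepting exactly when both do. Minimizing collapses redundant product states.
        a   b  
>  S0   S1  S1 
   S1   S2  S2 
   S2   S3  S0 
   S3   S1  S4 
   S4   S5  S2 
 * S5   S3  S0 
(> = start, * = accepting)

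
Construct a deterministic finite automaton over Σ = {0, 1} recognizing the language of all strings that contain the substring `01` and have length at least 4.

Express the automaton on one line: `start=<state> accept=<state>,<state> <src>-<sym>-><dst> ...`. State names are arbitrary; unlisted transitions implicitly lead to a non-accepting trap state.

Build one automaton per condition and run them in lockstep. One (3 states) tracks whether and how much of `01` has been seen; the other (6 states) tracks the input length, saturating at 5. Each combined state is a pair, one component from each; accept when both components accept.
A 15-state machine:
          0    1  
>  s0     s1   s2 
   s1     s3   s4 
   s2     s3   s5 
   s3     s6   s7 
   s4     s7   s7 
   s5     s6   s8 
   s6     s9  s10 
   s7    s10  s10 
   s8     s9  s11 
   s9    s12  s13 
 * s10   s13  s13 
   s11   s12  s14 
   s12   s12  s13 
 * s13   s13  s13 
   s14   s12  s14 
(> = start, * = accepting)

start=s0 accept=s10,s13 s0-0->s1 s0-1->s2 s1-0->s3 s1-1->s4 s2-0->s3 s2-1->s5 s3-0->s6 s3-1->s7 s4-0->s7 s4-1->s7 s5-0->s6 s5-1->s8 s6-0->s9 s6-1->s10 s7-0->s10 s7-1->s10 s8-0->s9 s8-1->s11 s9-0->s12 s9-1->s13 s10-0->s13 s10-1->s13 s11-0->s12 s11-1->s14 s12-0->s12 s12-1->s13 s13-0->s13 s13-1->s13 s14-0->s12 s14-1->s14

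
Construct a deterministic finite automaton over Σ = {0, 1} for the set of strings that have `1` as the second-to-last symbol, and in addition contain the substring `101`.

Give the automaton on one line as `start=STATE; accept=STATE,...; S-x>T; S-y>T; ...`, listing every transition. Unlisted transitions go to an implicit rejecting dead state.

Handle the two conditions separately and then intersect. The first has 7 states tracking the last 2 symbols read; the second has 4 states tracking whether and how much of `101` has been seen. A product state is a pair (one from each), accepting exactly when both do. Minimizing collapses redundant product states.
With 7 states:
       0  1 
>  A   A  B 
   B   C  B 
   C   A  D 
   D   E  F 
 * E   G  D 
 * F   E  F 
   G   G  D 
(> = start, * = accepting)

start=A; accept=E,F; A-0>A; A-1>B; B-0>C; B-1>B; C-0>A; C-1>D; D-0>E; D-1>F; E-0>G; E-1>D; F-0>E; F-1>F; G-0>G; G-1>D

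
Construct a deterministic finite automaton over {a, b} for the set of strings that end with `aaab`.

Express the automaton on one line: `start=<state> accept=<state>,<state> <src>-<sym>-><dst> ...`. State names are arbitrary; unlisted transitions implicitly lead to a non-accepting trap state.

Let each state record the length of the longest suffix of the input read so far that is also a prefix of `aaab`. q1 means the last symbol is `a`; q2 means the last 2 symbols are `aa`; q3 means the last 3 symbols are `aaa`; q4 means the last 4 symbols are `aaab`. Accept only at q4, where the string currently ends in `aaab`.
With 5 states:
        a   b  
>  q0   q1  q0 
   q1   q2  q0 
   q2   q3  q0 
   q3   q3  q4 
 * q4   q1  q0 
(> = start, * = accepting)

start=q0 accept=q4 q0-a->q1 q0-b->q0 q1-a->q2 q1-b->q0 q2-a->q3 q2-b->q0 q3-a->q3 q3-b->q4 q4-a->q1 q4-b->q0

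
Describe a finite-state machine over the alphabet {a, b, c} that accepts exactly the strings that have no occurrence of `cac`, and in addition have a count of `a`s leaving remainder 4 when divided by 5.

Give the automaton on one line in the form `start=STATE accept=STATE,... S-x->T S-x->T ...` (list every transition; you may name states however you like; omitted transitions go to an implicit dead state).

start=q0 accept=q10,q13,q14 q0-a->q1 q0-b->q0 q0-c->q2 q1-a->q3 q1-b->q1 q1-c->q4 q2-a->q5 q2-b->q0 q2-c->q2 q3-a->q6 q3-b->q3 q3-c->q7 q4-a->q8 q4-b->q1 q4-c->q4 q5-a->q3 q5-b->q1 q5-c->q9 q6-a->q10 q6-b->q6 q6-c->q11 q7-a->q12 q7-b->q3 q7-c->q7 q8-a->q6 q8-b->q3 q8-c->q9 q9-a->q9 q9-b->q9 q9-c->q9 q10-a->q0 q10-b->q10 q10-c->q13 q11-a->q14 q11-b->q6 q11-c->q11 q12-a->q10 q12-b->q6 q12-c->q9 q13-a->q15 q13-b->q10 q13-c->q13 q14-a->q0 q14-b->q10 q14-c->q9 q15-a->q1 q15-b->q0 q15-c->q9

Run two small machines in parallel and take their product. One (4 states) tracks partial matches of the forbidden pattern `cac`; the other (5 states) tracks the count of `a`s modulo 5. Each combined state is a pair, one component from each; accept when both components accept. After merging equivalent states the machine shrinks.
16 states suffice.
          a    b    c  
>  q0     q1   q0   q2 
   q1     q3   q1   q4 
   q2     q5   q0   q2 
   q3     q6   q3   q7 
   q4     q8   q1   q4 
   q5     q3   q1   q9 
   q6    q10   q6  q11 
   q7    q12   q3   q7 
   q8     q6   q3   q9 
   q9     q9   q9   q9 
 * q10    q0  q10  q13 
   q11   q14   q6  q11 
   q12   q10   q6   q9 
 * q13   q15  q10  q13 
 * q14    q0  q10   q9 
   q15    q1   q0   q9 
(> = start, * = accepting)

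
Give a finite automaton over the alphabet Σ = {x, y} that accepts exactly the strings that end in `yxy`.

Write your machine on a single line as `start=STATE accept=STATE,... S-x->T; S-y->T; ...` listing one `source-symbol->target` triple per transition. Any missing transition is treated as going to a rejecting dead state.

Remember how much of `yxy` the current input suffix matches. State S0 means no match yet; S1 means the last symbol is `y`; S2 means the last 2 symbols are `yx`; S3 means the last 3 symbols are `yxy`. Only S3 accepts. On a mismatch, fall back to the longest proper suffix that is still a prefix of `yxy`.
With 4 states:
        x   y  
>  S0   S0  S1 
   S1   S2  S1 
   S2   S0  S3 
 * S3   S2  S1 
(> = start, * = accepting)

start=S0; accept=S3; S0-x->S0; S0-y->S1; S1-x->S2; S1-y->S1; S2-x->S0; S2-y->S3; S3-x->S2; S3-y->S1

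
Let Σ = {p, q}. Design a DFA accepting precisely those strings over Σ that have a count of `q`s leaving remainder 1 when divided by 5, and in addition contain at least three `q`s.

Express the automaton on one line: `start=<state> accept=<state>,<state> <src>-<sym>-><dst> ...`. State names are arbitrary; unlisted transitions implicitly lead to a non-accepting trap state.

start=S0 accept=S6 S0-p->S0 S0-q->S1 S1-p->S1 S1-q->S2 S2-p->S2 S2-q->S3 S3-p->S3 S3-q->S4 S4-p->S4 S4-q->S5 S5-p->S5 S5-q->S6 S6-p->S6 S6-q->S2

Build one automaton per condition and run them in lockstep. One (5 states) tracks the count of `q`s modulo 5; the other (5 states) tracks the count of `q`s, saturating at 4. Each combined state is a pair, one component from each; accept when both components accept. Minimizing collapses redundant product states.
7 states suffice.
        p   q  
>  S0   S0  S1 
   S1   S1  S2 
   S2   S2  S3 
   S3   S3  S4 
   S4   S4  S5 
   S5   S5  S6 
 * S6   S6  S2 
(> = start, * = accepting)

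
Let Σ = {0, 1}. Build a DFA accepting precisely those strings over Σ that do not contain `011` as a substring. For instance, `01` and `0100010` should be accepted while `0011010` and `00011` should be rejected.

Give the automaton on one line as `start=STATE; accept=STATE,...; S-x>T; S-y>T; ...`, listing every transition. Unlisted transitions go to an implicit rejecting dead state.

start=A; accept=A,B,C; A-0>B; A-1>A; B-0>B; B-1>C; C-0>B; C-1>D; D-0>D; D-1>D

This is the complement of 'contains `011`'. Use the same substring-matching states — A through D holding how much of `011` has just been matched — but flip the accepting set: everything except the trap D accepts.
       0  1 
>* A   B  A 
 * B   B  C 
 * C   B  D 
   D   D  D 
(> = start, * = accepting)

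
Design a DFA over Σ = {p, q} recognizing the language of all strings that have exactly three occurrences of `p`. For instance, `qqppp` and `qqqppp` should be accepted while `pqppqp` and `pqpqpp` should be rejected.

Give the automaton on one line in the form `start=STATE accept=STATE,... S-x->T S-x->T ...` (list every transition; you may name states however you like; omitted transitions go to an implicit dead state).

start=A accept=D A-p->B A-q->A B-p->C B-q->B C-p->D C-q->C D-p->E D-q->D E-p->E E-q->E

Only the number of `p`s matters, and only up to 4. Make a chain A → B → C → D → E advanced by each `p` (with E absorbing); every other symbol self-loops. The accepting set is {D}.
5 states suffice.
       p  q 
>  A   B  A 
   B   C  B 
   C   D  C 
 * D   E  D 
   E   E  E 
(> = start, * = accepting)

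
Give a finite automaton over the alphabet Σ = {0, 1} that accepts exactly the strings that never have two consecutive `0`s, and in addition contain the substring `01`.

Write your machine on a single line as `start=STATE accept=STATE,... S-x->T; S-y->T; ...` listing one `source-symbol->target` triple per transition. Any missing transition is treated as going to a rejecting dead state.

start=q0; accept=q3,q4; q0-0->q1; q0-1->q0; q1-0->q2; q1-1->q3; q2-0->q2; q2-1->q2; q3-0->q4; q3-1->q3; q4-0->q2; q4-1->q3

Run two small machines in parallel and take their product. The first has 3 states tracking partial matches of the forbidden pattern `00`; the second has 3 states tracking whether and how much of `01` has been seen. A product state is a pair (one from each), accepting exactly when both do. Minimizing collapses redundant product states.
With 5 states:
        0   1  
>  q0   q1  q0 
   q1   q2  q3 
   q2   q2  q2 
 * q3   q4  q3 
 * q4   q2  q3 
(> = start, * = accepting)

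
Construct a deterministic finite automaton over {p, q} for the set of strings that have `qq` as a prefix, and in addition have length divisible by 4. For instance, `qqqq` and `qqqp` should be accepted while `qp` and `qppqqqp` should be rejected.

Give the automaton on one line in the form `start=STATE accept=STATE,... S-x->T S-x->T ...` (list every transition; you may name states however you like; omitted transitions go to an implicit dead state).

start=A accept=F A-p->B A-q->C B-p->B B-q->B C-p->B C-q->D D-p->E D-q->E E-p->F E-q->F F-p->G F-q->G G-p->D G-q->D

Build one automaton per condition and run them in lockstep. The first has 4 states tracking whether the input so far still matches the prefix `qq`; the second has 4 states tracking the input length modulo 4. A product state is a pair (one from each), accepting exactly when both do. After merging equivalent states the machine shrinks.
7 states suffice.
       p  q 
>  A   B  C 
   B   B  B 
   C   B  D 
   D   E  E 
   E   F  F 
 * F   G  G 
   G   D  D 
(> = start, * = accepting)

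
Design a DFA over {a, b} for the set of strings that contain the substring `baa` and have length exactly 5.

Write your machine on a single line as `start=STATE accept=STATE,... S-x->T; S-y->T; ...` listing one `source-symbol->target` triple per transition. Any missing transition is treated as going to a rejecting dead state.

Build one automaton per condition and run them in lockstep. The first has 4 states tracking whether and how much of `baa` has been seen; the second has 7 states tracking the input length, saturating at 6. A product state is a pair (one from each), accepting exactly when both do. Minimizing collapses redundant product states.
A 13-state machine:
          a    b  
>  s0     s1   s2 
   s1     s3   s4 
   s2     s5   s4 
   s3     s6   s7 
   s4     s8   s7 
   s5     s9   s7 
   s6     s6   s6 
   s7    s10   s6 
   s8    s11   s6 
   s9    s11  s11 
   s10   s12   s6 
   s11   s12  s12 
 * s12    s6   s6 
(> = start, * = accepting)

start=s0; accept=s12; s0-a->s1; s0-b->s2; s1-a->s3; s1-b->s4; s2-a->s5; s2-b->s4; s3-a->s6; s3-b->s7; s4-a->s8; s4-b->s7; s5-a->s9; s5-b->s7; s6-a->s6; s6-b->s6; s7-a->s10; s7-b->s6; s8-a->s11; s8-b->s6; s9-a->s11; s9-b->s11; s10-a->s12; s10-b->s6; s11-a->s12; s11-b->s12; s12-a->s6; s12-b->s6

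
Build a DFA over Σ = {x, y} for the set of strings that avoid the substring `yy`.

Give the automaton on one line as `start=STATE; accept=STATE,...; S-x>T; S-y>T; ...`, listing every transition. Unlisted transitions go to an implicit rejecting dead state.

start=A; accept=A,B; A-x>A; A-y>B; B-x>A; B-y>C; C-x>C; C-y>C

This is the complement of 'contains `yy`'. Use the same substring-matching states — A through C holding how much of `yy` has just been matched — but flip the accepting set: everything except the trap C accepts.
       x  y 
>* A   A  B 
 * B   A  C 
   C   C  C 
(> = start, * = accepting)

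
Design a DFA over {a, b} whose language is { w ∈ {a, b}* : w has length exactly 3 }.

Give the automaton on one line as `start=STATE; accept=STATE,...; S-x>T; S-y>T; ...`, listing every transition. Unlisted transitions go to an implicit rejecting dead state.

start=s0; accept=s3; s0-a>s1; s0-b>s1; s1-a>s2; s1-b>s2; s2-a>s3; s2-b>s3; s3-a>s4; s3-b>s4; s4-a>s4; s4-b>s4

Count input length up to 4: every symbol moves from s0 toward s4, which means 'more than 3' and absorbs. Accept from {s3}.
        a   b  
>  s0   s1  s1 
   s1   s2  s2 
   s2   s3  s3 
 * s3   s4  s4 
   s4   s4  s4 
(> = start, * = accepting)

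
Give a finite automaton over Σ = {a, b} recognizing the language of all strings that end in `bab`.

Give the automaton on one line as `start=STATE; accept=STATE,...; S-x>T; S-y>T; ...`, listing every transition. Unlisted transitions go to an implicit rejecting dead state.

Let each state record the length of the longest suffix of the input read so far that is also a prefix of `bab`. q1 means the last symbol is `b`; q2 means the last 2 symbols are `ba`; q3 means the last 3 symbols are `bab`. Accept only at q3, where the string currently ends in `bab`.
With 4 states:
        a   b  
>  q0   q0  q1 
   q1   q2  q1 
   q2   q0  q3 
 * q3   q2  q1 
(> = start, * = accepting)

start=q0; accept=q3; q0-a>q0; q0-b>q1; q1-a>q2; q1-b>q1; q2-a>q0; q2-b>q3; q3-a>q2; q3-b>q1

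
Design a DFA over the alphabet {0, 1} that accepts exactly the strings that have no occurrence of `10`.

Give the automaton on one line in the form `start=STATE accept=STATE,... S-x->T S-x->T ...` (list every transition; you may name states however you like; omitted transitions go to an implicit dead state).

start=S0 accept=S0,S1 S0-0->S0 S0-1->S1 S1-0->S2 S1-1->S1 S2-0->S2 S2-1->S2

This is the complement of 'contains `10`'. Use the same substring-matching states — S0 through S2 holding how much of `10` has just been matched — but flip the accepting set: everything except the trap S2 accepts.
3 states suffice.
        0   1  
>* S0   S0  S1 
 * S1   S2  S1 
   S2   S2  S2 
(> = start, * = accepting)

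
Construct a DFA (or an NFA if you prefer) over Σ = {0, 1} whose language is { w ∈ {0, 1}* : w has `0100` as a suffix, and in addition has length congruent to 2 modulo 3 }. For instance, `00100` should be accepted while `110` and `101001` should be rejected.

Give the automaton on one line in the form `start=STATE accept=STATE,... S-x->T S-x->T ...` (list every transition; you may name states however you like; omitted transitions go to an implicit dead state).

Build one automaton per condition and run them in lockstep. The first has 5 states tracking how much of the suffix `0100` has currently been matched; the second has 3 states tracking the input length modulo 3. A product state is a pair (one from each), accepting exactly when both do. Minimizing collapses redundant product states.
7 states suffice.
        0   1  
>  q0   q1  q1 
   q1   q2  q3 
   q2   q0  q4 
   q3   q0  q0 
   q4   q5  q1 
   q5   q6  q3 
 * q6   q0  q4 
(> = start, * = accepting)

start=q0 accept=q6 q0-0->q1 q0-1->q1 q1-0->q2 q1-1->q3 q2-0->q0 q2-1->q4 q3-0->q0 q3-1->q0 q4-0->q5 q4-1->q1 q5-0->q6 q5-1->q3 q6-0->q0 q6-1->q4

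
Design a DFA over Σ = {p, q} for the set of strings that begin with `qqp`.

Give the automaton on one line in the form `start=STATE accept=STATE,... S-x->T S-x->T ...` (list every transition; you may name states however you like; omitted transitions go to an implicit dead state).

Walk along `qqp` while the input agrees: from S0 take `q` to S1, and so on. Any deviation drops to the rejecting sink S4. Once S3 is reached the prefix is confirmed and every continuation is accepted.
5 states suffice.
        p   q  
>  S0   S4  S1 
   S1   S4  S2 
   S2   S3  S4 
 * S3   S3  S3 
   S4   S4  S4 
(> = start, * = accepting)

start=S0 accept=S3 S0-p->S4 S0-q->S1 S1-p->S4 S1-q->S2 S2-p->S3 S2-q->S4 S3-p->S3 S3-q->S3 S4-p->S4 S4-q->S4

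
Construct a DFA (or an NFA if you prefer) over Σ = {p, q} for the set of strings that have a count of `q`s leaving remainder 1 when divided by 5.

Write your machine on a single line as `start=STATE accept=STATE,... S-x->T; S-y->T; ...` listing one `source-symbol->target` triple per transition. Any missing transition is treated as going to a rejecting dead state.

start=A; accept=B; A-p->A; A-q->B; B-p->B; B-q->C; C-p->C; C-q->D; D-p->D; D-q->E; E-p->E; E-q->A

Keep the running count of `q`s modulo 5: each `q` advances along the cycle A → B → C → D → E → A while other symbols loop. Accept at B.
       p  q 
>  A   A  B 
 * B   B  C 
   C   C  D 
   D   D  E 
   E   E  A 
(> = start, * = accepting)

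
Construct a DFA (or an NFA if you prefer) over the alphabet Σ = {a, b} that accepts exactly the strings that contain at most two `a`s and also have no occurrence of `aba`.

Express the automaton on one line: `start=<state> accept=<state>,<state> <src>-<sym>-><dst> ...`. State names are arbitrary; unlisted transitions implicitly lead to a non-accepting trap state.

Build one automaton per condition and run them in lockstep. One (4 states) tracks the count of `a`s, saturating at 3; the other (4 states) tracks partial matches of the forbidden pattern `aba`. Each combined state is a pair, one component from each; accept when both components accept.
12 states suffice.
          a    b  
>* S0     S1   S0 
 * S1     S2   S3 
 * S2     S4   S5 
 * S3     S6   S7 
   S4     S4   S8 
 * S5     S9  S10 
   S6     S9   S6 
 * S7     S2   S7 
   S8     S9  S11 
   S9     S9   S9 
 * S10    S4  S10 
   S11    S4  S11 
(> = start, * = accepting)

start=S0 accept=S0,S1,S2,S3,S5,S7,S10 S0-a->S1 S0-b->S0 S1-a->S2 S1-b->S3 S2-a->S4 S2-b->S5 S3-a->S6 S3-b->S7 S4-a->S4 S4-b->S8 S5-a->S9 S5-b->S10 S6-a->S9 S6-b->S6 S7-a->S2 S7-b->S7 S8-a->S9 S8-b->S11 S9-a->S9 S9-b->S9 S10-a->S4 S10-b->S10 S11-a->S4 S11-b->S11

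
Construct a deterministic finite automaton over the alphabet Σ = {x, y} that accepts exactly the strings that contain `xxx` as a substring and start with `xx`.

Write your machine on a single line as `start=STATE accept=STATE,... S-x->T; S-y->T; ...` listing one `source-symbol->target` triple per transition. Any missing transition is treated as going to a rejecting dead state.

Run two small machines in parallel and take their product. One (4 states) tracks whether and how much of `xxx` has been seen; the other (4 states) tracks whether the input so far still matches the prefix `xx`. Each combined state is a pair, one component from each; accept when both components accept.
A 10-state machine:
        x   y  
>  q0   q1  q2 
   q1   q3  q2 
   q2   q4  q2 
   q3   q5  q6 
   q4   q7  q2 
 * q5   q5  q5 
   q6   q8  q6 
   q7   q9  q2 
   q8   q3  q6 
   q9   q9  q9 
(> = start, * = accepting)

start=q0; accept=q5; q0-x->q1; q0-y->q2; q1-x->q3; q1-y->q2; q2-x->q4; q2-y->q2; q3-x->q5; q3-y->q6; q4-x->q7; q4-y->q2; q5-x->q5; q5-y->q5; q6-x->q8; q6-y->q6; q7-x->q9; q7-y->q2; q8-x->q3; q8-y->q6; q9-x->q9; q9-y->q9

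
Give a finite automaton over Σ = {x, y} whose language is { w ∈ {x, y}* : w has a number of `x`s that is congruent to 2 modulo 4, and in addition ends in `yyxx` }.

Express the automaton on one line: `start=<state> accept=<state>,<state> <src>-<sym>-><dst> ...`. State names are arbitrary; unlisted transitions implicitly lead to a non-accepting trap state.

Run two small machines in parallel and take their product. The first has 4 states tracking the count of `x`s modulo 4; the second has 5 states tracking how much of the suffix `yyxx` has currently been matched. A product state is a pair (one from each), accepting exactly when both do. Minimizing collapses redundant product states.
With 8 states:
        x   y  
>  S0   S1  S2 
   S1   S3  S1 
   S2   S1  S4 
   S3   S5  S3 
   S4   S6  S4 
   S5   S0  S5 
   S6   S7  S1 
 * S7   S5  S3 
(> = start, * = accepting)

start=S0 accept=S7 S0-x->S1 S0-y->S2 S1-x->S3 S1-y->S1 S2-x->S1 S2-y->S4 S3-x->S5 S3-y->S3 S4-x->S6 S4-y->S4 S5-x->S0 S5-y->S5 S6-x->S7 S6-y->S1 S7-x->S5 S7-y->S3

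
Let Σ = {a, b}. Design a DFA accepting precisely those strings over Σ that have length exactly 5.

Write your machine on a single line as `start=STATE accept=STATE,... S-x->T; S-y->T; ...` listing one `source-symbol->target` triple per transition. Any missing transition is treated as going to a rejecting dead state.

Count input length up to 6: every symbol moves from q0 toward q6, which means 'more than 5' and absorbs. Accept from {q5}.
A 7-state machine:
        a   b  
>  q0   q1  q1 
   q1   q2  q2 
   q2   q3  q3 
   q3   q4  q4 
   q4   q5  q5 
 * q5   q6  q6 
   q6   q6  q6 
(> = start, * = accepting)

start=q0; accept=q5; q0-a->q1; q0-b->q1; q1-a->q2; q1-b->q2; q2-a->q3; q2-b->q3; q3-a->q4; q3-b->q4; q4-a->q5; q4-b->q5; q5-a->q6; q5-b->q6; q6-a->q6; q6-b->q6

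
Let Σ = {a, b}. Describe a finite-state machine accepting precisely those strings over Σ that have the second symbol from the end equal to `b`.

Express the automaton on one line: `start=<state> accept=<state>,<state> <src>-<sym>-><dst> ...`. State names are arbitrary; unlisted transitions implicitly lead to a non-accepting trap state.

A DFA must remember the last 2 symbols (since which symbol is second-to-last isn't known until the input ends). Use one state per possible window of the last ≤2 symbols; accept from those whose window starts with `b`.
With 7 states:
        a   b  
>  s0   s1  s2 
   s1   s3  s4 
   s2   s5  s6 
   s3   s3  s4 
   s4   s5  s6 
 * s5   s3  s4 
 * s6   s5  s6 
(> = start, * = accepting)

start=s0 accept=s5,s6 s0-a->s1 s0-b->s2 s1-a->s3 s1-b->s4 s2-a->s5 s2-b->s6 s3-a->s3 s3-b->s4 s4-a->s5 s4-b->s6 s5-a->s3 s5-b->s4 s6-a->s5 s6-b->s6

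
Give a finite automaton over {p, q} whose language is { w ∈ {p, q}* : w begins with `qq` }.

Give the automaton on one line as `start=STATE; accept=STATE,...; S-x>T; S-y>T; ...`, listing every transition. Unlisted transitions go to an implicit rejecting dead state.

Walk along `qq` while the input agrees: from A take `q` to B, and so on. Any deviation drops to the rejecting sink D. Once C is reached the prefix is confirmed and every continuation is accepted.
With 4 states:
       p  q 
>  A   D  B 
   B   D  C 
 * C   C  C 
   D   D  D 
(> = start, * = accepting)

start=A; accept=C; A-p>D; A-q>B; B-p>D; B-q>C; C-p>C; C-q>C; D-p>D; D-q>D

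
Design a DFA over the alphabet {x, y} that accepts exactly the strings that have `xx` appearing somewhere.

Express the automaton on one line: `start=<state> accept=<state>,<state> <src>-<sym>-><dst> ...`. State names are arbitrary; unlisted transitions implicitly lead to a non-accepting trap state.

start=q0 accept=q2 q0-x->q1 q0-y->q0 q1-x->q2 q1-y->q0 q2-x->q2 q2-y->q2

Track how much of `xx` has been matched so far: state q0 is no progress, q2 is the absorbing accept state reached once `xx` has occurred. Intermediate states record partial matches; on a mismatch, fall back to the longest reusable overlap.
A 3-state machine:
        x   y  
>  q0   q1  q0 
   q1   q2  q0 
 * q2   q2  q2 
(> = start, * = accepting)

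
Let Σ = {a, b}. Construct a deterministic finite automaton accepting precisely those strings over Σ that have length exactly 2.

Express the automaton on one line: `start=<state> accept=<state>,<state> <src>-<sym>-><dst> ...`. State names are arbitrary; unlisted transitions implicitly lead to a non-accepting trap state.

We only need to distinguish lengths 0, 1, …, 2, and '>2'. Chain s0 → s1 → s2 → s3 on every symbol, with s3 looping. Accepting states: {s2}.
A 4-state machine:
        a   b  
>  s0   s1  s1 
   s1   s2  s2 
 * s2   s3  s3 
   s3   s3  s3 
(> = start, * = accepting)

start=s0 accept=s2 s0-a->s1 s0-b->s1 s1-a->s2 s1-b->s2 s2-a->s3 s2-b->s3 s3-a->s3 s3-b->s3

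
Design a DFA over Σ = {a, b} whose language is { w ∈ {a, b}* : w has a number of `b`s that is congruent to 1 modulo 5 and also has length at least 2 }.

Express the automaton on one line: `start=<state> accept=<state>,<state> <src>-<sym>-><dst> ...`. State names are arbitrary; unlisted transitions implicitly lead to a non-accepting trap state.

start=S0 accept=S4,S7 S0-a->S1 S0-b->S2 S1-a->S3 S1-b->S4 S2-a->S4 S2-b->S5 S3-a->S6 S3-b->S7 S4-a->S7 S4-b->S8 S5-a->S8 S5-b->S9 S6-a->S6 S6-b->S7 S7-a->S7 S7-b->S8 S8-a->S8 S8-b->S9 S9-a->S9 S9-b->S10 S10-a->S10 S10-b->S6

Run two small machines in parallel and take their product. One (5 states) tracks the count of `b`s modulo 5; the other (4 states) tracks the input length, saturating at 3. Each combined state is a pair, one component from each; accept when both components accept.
With 11 states:
          a    b  
>  S0     S1   S2 
   S1     S3   S4 
   S2     S4   S5 
   S3     S6   S7 
 * S4     S7   S8 
   S5     S8   S9 
   S6     S6   S7 
 * S7     S7   S8 
   S8     S8   S9 
   S9     S9  S10 
   S10   S10   S6 
(> = start, * = accepting)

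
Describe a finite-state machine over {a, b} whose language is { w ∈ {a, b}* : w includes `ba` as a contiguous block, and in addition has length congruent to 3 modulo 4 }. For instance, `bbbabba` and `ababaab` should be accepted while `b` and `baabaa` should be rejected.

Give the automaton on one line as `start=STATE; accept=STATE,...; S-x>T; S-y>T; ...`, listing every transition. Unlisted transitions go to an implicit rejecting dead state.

start=s0; accept=s8; s0-a>s1; s0-b>s2; s1-a>s3; s1-b>s4; s2-a>s5; s2-b>s4; s3-a>s6; s3-b>s7; s4-a>s8; s4-b>s7; s5-a>s8; s5-b>s8; s6-a>s0; s6-b>s9; s7-a>s10; s7-b>s9; s8-a>s10; s8-b>s10; s9-a>s11; s9-b>s2; s10-a>s11; s10-b>s11; s11-a>s5; s11-b>s5

Handle the two conditions separately and then intersect. One (3 states) tracks whether and how much of `ba` has been seen; the other (4 states) tracks the input length modulo 4. Each combined state is a pair, one component from each; accept when both components accept.
12 states suffice.
          a    b  
>  s0     s1   s2 
   s1     s3   s4 
   s2     s5   s4 
   s3     s6   s7 
   s4     s8   s7 
   s5     s8   s8 
   s6     s0   s9 
   s7    s10   s9 
 * s8    s10  s10 
   s9    s11   s2 
   s10   s11  s11 
   s11    s5   s5 
(> = start, * = accepting)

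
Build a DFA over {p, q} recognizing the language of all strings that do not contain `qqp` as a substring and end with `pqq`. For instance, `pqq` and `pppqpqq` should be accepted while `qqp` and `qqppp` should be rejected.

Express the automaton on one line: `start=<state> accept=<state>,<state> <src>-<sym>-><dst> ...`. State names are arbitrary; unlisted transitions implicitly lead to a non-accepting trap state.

start=s0 accept=s5 s0-p->s1 s0-q->s2 s1-p->s1 s1-q->s3 s2-p->s1 s2-q->s4 s3-p->s1 s3-q->s5 s4-p->s6 s4-q->s4 s5-p->s6 s5-q->s4 s6-p->s6 s6-q->s7 s7-p->s6 s7-q->s8 s8-p->s6 s8-q->s9 s9-p->s6 s9-q->s9

Handle the two conditions separately and then intersect. The first has 4 states tracking partial matches of the forbidden pattern `qqp`; the second has 4 states tracking how much of the suffix `pqq` has currently been matched. A product state is a pair (one from each), accepting exactly when both do.
A 10-state machine:
        p   q  
>  s0   s1  s2 
   s1   s1  s3 
   s2   s1  s4 
   s3   s1  s5 
   s4   s6  s4 
 * s5   s6  s4 
   s6   s6  s7 
   s7   s6  s8 
   s8   s6  s9 
   s9   s6  s9 
(> = start, * = accepting)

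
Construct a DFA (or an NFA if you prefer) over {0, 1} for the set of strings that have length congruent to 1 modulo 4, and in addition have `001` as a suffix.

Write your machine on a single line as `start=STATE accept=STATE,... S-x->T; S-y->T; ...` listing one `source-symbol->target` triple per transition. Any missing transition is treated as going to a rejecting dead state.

start=A; accept=G; A-0->B; A-1->B; B-0->C; B-1->C; C-0->D; C-1->E; D-0->F; D-1->A; E-0->A; E-1->A; F-0->B; F-1->G; G-0->C; G-1->C

Handle the two conditions separately and then intersect. One (4 states) tracks the input length modulo 4; the other (4 states) tracks how much of the suffix `001` has currently been matched. Each combined state is a pair, one component from each; accept when both components accept. Minimizing collapses redundant product states.
A 7-state machine:
       0  1 
>  A   B  B 
   B   C  C 
   C   D  E 
   D   F  A 
   E   A  A 
   F   B  G 
 * G   C  C 
(> = start, * = accepting)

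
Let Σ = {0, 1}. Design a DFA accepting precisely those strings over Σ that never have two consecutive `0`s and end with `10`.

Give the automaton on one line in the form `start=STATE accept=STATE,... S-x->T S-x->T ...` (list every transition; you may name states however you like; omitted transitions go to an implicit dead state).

start=q0 accept=q4 q0-0->q1 q0-1->q2 q1-0->q3 q1-1->q2 q2-0->q4 q2-1->q2 q3-0->q3 q3-1->q3 q4-0->q3 q4-1->q2

Handle the two conditions separately and then intersect. One (3 states) tracks partial matches of the forbidden pattern `00`; the other (3 states) tracks how much of the suffix `10` has currently been matched. Each combined state is a pair, one component from each; accept when both components accept. After merging equivalent states the machine shrinks.
        0   1  
>  q0   q1  q2 
   q1   q3  q2 
   q2   q4  q2 
   q3   q3  q3 
 * q4   q3  q2 
(> = start, * = accepting)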